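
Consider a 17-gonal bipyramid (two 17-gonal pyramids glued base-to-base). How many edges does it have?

51

A bipyramid over an n-gon has 2n triangular faces and n + 2 vertices: V = 17 + 2 = 19, E = 3·17 = 51, F = 2·17 = 34.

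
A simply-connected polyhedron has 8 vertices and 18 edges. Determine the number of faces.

12

Here V − E + F = 2.
F = 2 − V + E = 2 − 8 + 18 = 12.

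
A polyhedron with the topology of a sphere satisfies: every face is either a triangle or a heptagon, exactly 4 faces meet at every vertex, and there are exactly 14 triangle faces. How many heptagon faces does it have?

2

Let x be the number of heptagons; then F = 14 + x.
Edge–face incidences: 2E = 3·14 + 7·x = 42 + 7x.
Every vertex has degree 4, so 4V = 2E.
Euler: V − E + F = 2 ⇒ (2E)/4 − E + (14 + x) = 2.
Multiply by 8: 2·(2E) − 4·(2E) + 8·(14 + x) = 16, i.e. 112 + 8x − 2·(42 + 7x) = 16.
Collecting terms: −6x + 28 = 16, so −6x = −12, so x = 2.
Then 2E = 42 + 7·2 = 56, so E = 28, V = 2E/4 = 14, F = 14 + 2 = 16.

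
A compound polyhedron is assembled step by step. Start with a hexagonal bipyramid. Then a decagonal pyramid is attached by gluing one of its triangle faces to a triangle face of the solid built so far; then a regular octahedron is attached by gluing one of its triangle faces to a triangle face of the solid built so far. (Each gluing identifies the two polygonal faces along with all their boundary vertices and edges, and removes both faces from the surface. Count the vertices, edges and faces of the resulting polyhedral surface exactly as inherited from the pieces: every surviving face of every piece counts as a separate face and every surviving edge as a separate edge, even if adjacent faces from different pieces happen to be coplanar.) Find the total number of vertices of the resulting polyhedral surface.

A hexagonal bipyramid: V=8, E=18, F=12.
Attach a decagonal pyramid (V=11, E=20, F=11) along a 3-gon: merge 3 vertices and 3 edges, delete both glued faces → V=16, E=35, F=21.
Attach a regular octahedron (V=6, E=12, F=8) along a 3-gon: merge 3 vertices and 3 edges, delete both glued faces → V=19, E=44, F=27.
Check: V − E + F = 19 − 44 + 27 = 2.

19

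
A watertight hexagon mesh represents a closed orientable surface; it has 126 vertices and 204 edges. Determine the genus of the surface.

Every face is a hexagon and each edge borders two faces, so 6F = 2·204, giving F = 68.
χ = V − E + F = 126 − 204 + 68 = -10.
For a closed orientable surface χ = 2 − 2g, so g = (2 − (-10))/2 = 6.

6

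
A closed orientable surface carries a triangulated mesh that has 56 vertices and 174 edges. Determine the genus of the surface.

2

Every face is a triangle and each edge borders two faces, so 3F = 2·174, giving F = 116.
χ = V − E + F = 56 − 174 + 116 = -2.
For a closed orientable surface χ = 2 − 2g, so g = (2 − (-2))/2 = 2.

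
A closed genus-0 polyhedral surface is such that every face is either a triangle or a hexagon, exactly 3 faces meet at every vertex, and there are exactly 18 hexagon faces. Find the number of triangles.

4

Let x be the number of triangles; then F = 18 + x.
Edge–face incidences: 2E = 6·18 + 3·x = 108 + 3x.
Every vertex has degree 3, so 3V = 2E.
Euler: V − E + F = 2 ⇒ (2E)/3 − E + (18 + x) = 2.
Multiply by 6: 2·(2E) − 3·(2E) + 6·(18 + x) = 12, i.e. 108 + 6x − (108 + 3x) = 12.
Collecting terms: 3x = 12, so x = 4.
Then 2E = 108 + 3·4 = 120, so E = 60, V = 2E/3 = 40, F = 18 + 4 = 22.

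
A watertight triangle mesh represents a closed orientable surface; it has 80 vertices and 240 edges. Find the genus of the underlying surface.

1

Every face is a triangle and each edge borders two faces, so 3F = 2·240, giving F = 160.
χ = V − E + F = 80 − 240 + 160 = 0.
For a closed orientable surface χ = 2 − 2g, so g = (2 − (0))/2 = 1.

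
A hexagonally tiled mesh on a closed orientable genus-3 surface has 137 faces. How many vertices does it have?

270

χ = 2 − 2·3 = -4, and every face is a hexagon so 6F = 2E.
E = 6·137/2 = 411. Then V = -4 + E − F = -4 + 411 − 137 = 270.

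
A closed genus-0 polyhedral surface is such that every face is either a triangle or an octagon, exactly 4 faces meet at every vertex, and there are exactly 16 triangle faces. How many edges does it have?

32

Let x be the number of octagons; then F = 16 + x.
Edge–face incidences: 2E = 3·16 + 8·x = 48 + 8x.
Every vertex has degree 4, so 4V = 2E.
Euler: V − E + F = 2 ⇒ (2E)/4 − E + (16 + x) = 2.
Multiply by 8: 2·(2E) − 4·(2E) + 8·(16 + x) = 16, i.e. 128 + 8x − 2·(48 + 8x) = 16.
Collecting terms: −8x + 32 = 16, so −8x = −16, so x = 2.
Then 2E = 48 + 8·2 = 64, so E = 32, V = 2E/4 = 16, F = 16 + 2 = 18.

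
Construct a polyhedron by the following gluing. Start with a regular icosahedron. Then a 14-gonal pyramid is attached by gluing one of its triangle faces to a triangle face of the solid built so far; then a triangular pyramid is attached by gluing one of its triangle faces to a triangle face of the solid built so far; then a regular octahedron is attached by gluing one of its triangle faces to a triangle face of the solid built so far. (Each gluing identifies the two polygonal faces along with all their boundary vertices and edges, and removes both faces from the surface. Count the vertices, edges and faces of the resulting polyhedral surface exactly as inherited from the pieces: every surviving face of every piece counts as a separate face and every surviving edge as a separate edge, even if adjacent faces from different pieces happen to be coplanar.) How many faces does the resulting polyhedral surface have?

41

A regular icosahedron: V=12, E=30, F=20.
Attach a 14-gonal pyramid (V=15, E=28, F=15) along a 3-gon: merge 3 vertices and 3 edges, delete both glued faces → V=24, E=55, F=33.
Attach a triangular pyramid (V=4, E=6, F=4) along a 3-gon: merge 3 vertices and 3 edges, delete both glued faces → V=25, E=58, F=35.
Attach a regular octahedron (V=6, E=12, F=8) along a 3-gon: merge 3 vertices and 3 edges, delete both glued faces → V=28, E=67, F=41.
Check: V − E + F = 28 − 67 + 41 = 2.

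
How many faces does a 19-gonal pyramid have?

A pyramid on an n-gon base has one n-gon and n triangles: V = 19 + 1 = 20, E = 2·19 = 38, F = 19 + 1 = 20.

20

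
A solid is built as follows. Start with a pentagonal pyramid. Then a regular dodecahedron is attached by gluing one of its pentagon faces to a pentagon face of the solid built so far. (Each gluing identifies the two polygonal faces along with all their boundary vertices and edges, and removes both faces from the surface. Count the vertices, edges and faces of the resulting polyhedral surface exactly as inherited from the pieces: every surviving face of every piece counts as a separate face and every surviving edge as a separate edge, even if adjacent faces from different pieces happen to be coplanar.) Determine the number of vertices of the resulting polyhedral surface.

A pentagonal pyramid: V=6, E=10, F=6.
Attach a regular dodecahedron (V=20, E=30, F=12) along a 5-gon: merge 5 vertices and 5 edges, delete both glued faces → V=21, E=35, F=16.
Check: V − E + F = 21 − 35 + 16 = 2.

21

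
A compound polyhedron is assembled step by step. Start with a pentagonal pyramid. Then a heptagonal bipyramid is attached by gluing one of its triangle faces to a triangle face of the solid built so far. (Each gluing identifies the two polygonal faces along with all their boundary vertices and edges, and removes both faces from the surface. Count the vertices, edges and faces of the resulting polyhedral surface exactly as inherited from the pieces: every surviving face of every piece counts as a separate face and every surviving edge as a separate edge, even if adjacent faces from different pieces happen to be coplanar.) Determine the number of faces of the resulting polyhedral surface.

18

A pentagonal pyramid: V=6, E=10, F=6.
Attach a heptagonal bipyramid (V=9, E=21, F=14) along a 3-gon: merge 3 vertices and 3 edges, delete both glued faces → V=12, E=28, F=18.
Check: V − E + F = 12 − 28 + 18 = 2.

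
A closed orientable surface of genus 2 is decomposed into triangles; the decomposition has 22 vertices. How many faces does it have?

48

χ = 2 − 2·2 = -2, and every face is a triangle so 3F = 2E.
V − E + F = -2 with E = 3F/2 gives 22 − (3/2 − 1)·F = -2, so F = 48 and E = 72.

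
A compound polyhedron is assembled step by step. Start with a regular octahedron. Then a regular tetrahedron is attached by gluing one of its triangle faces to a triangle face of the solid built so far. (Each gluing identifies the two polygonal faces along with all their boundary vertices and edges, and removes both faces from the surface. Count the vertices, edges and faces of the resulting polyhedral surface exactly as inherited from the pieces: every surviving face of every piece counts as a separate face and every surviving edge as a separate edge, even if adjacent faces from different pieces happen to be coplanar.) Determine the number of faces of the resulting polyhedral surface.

10

A regular octahedron: V=6, E=12, F=8.
Attach a regular tetrahedron (V=4, E=6, F=4) along a 3-gon: merge 3 vertices and 3 edges, delete both glued faces → V=7, E=15, F=10.
Check: V − E + F = 7 − 15 + 10 = 2.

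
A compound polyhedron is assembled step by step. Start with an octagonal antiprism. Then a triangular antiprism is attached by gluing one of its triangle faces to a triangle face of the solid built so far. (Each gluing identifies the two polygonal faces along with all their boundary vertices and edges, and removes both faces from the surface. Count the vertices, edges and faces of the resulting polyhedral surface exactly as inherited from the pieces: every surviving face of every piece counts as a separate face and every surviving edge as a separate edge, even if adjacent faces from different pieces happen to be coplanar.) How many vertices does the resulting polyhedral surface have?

An octagonal antiprism: V=16, E=32, F=18.
Attach a triangular antiprism (V=6, E=12, F=8) along a 3-gon: merge 3 vertices and 3 edges, delete both glued faces → V=19, E=41, F=24.
Check: V − E + F = 19 − 41 + 24 = 2.

19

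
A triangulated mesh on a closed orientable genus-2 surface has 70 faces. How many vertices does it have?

χ = 2 − 2·2 = -2, and every face is a triangle so 3F = 2E.
E = 3·70/2 = 105. Then V = -2 + E − F = -2 + 105 − 70 = 33.

33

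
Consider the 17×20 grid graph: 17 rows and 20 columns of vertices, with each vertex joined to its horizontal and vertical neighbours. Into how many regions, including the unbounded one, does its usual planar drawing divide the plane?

The grid has V = 17·20 = 340 vertices and E = 17·19 + 20·16 = 643 edges.
F = 2 − V + E = 2 − 340 + 643 = 305.

305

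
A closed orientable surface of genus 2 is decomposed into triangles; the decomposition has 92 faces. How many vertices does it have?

44

χ = 2 − 2·2 = -2, and every face is a triangle so 3F = 2E.
E = 3·92/2 = 138. Then V = -2 + E − F = -2 + 138 − 92 = 44.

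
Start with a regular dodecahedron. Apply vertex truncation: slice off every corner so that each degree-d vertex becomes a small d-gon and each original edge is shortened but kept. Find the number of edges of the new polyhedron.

90

The base solid has V = 20, E = 30, F = 12.
Truncation replaces each original edge-end by a new vertex, so V′ = 2E = 60.
Each original edge survives, and each old vertex of degree d contributes d new edges; summing degrees gives Σd = 2E, so E′ = E + 2E = 3E = 90.
Each original face survives and each original vertex becomes one new face: F′ = F + V = 32.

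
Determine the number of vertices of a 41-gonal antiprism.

An antiprism on an n-gon has two n-gon caps and 2n triangles: V = 2·41 = 82, E = 4·41 = 164, F = 2·41 + 2 = 84.

82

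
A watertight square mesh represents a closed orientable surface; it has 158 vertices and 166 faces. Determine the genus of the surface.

Every face is a square, so 2E = 4·166 = 664, giving E = 332.
χ = V − E + F = 158 − 332 + 166 = -8.
For a closed orientable surface χ = 2 − 2g, so g = (2 − (-8))/2 = 5.

5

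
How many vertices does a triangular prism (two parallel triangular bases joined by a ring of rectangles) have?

6

A prism on an n-gon has two n-gon bases and n rectangular sides: V = 2·3 = 6, E = 3·3 = 9, F = 3 + 2 = 5.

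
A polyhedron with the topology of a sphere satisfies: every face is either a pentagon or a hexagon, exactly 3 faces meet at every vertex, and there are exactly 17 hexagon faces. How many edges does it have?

81

Let x be the number of pentagons; then F = 17 + x.
Edge–face incidences: 2E = 6·17 + 5·x = 102 + 5x.
Every vertex has degree 3, so 3V = 2E.
Euler: V − E + F = 2 ⇒ (2E)/3 − E + (17 + x) = 2.
Multiply by 6: 2·(2E) − 3·(2E) + 6·(17 + x) = 12, i.e. 102 + 6x − (102 + 5x) = 12.
Collecting terms: x = 12.
Then 2E = 102 + 5·12 = 162, so E = 81, V = 2E/3 = 54, F = 17 + 12 = 29.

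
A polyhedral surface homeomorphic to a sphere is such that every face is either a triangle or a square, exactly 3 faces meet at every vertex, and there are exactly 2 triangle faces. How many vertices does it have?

Let x be the number of squares; then F = 2 + x.
Edge–face incidences: 2E = 3·2 + 4·x = 6 + 4x.
Every vertex has degree 3, so 3V = 2E.
Euler: V − E + F = 2 ⇒ (2E)/3 − E + (2 + x) = 2.
Multiply by 6: 2·(2E) − 3·(2E) + 6·(2 + x) = 12, i.e. 12 + 6x − (6 + 4x) = 12.
Collecting terms: 2x + 6 = 12, so 2x = 6, so x = 3.
Then 2E = 6 + 4·3 = 18, so E = 9, V = 2E/3 = 6, F = 2 + 3 = 5.

6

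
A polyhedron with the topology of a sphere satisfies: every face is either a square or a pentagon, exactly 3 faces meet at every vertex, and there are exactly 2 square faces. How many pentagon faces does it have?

Let x be the number of pentagons; then F = 2 + x.
Edge–face incidences: 2E = 4·2 + 5·x = 8 + 5x.
Every vertex has degree 3, so 3V = 2E.
Euler: V − E + F = 2 ⇒ (2E)/3 − E + (2 + x) = 2.
Multiply by 6: 2·(2E) − 3·(2E) + 6·(2 + x) = 12, i.e. 12 + 6x − (8 + 5x) = 12.
Collecting terms: x + 4 = 12, so x = 8.
Then 2E = 8 + 5·8 = 48, so E = 24, V = 2E/3 = 16, F = 2 + 8 = 10.

8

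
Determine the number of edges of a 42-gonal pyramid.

84

A pyramid on an n-gon base has one n-gon and n triangles: V = 42 + 1 = 43, E = 2·42 = 84, F = 42 + 1 = 43.
Check: V − E + F = 43 − 84 + 43 = 2.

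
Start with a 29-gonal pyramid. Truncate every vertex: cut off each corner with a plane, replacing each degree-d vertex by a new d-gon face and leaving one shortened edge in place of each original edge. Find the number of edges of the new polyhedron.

The base solid has V = 30, E = 58, F = 30.
Truncation replaces each original edge-end by a new vertex, so V′ = 2E = 116.
Each original edge survives, and each old vertex of degree d contributes d new edges; summing degrees gives Σd = 2E, so E′ = E + 2E = 3E = 174.
Each original face survives and each original vertex becomes one new face: F′ = F + V = 60.

174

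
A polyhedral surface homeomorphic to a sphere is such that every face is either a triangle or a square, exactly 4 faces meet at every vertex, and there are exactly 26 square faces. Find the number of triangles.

8

Let x be the number of triangles; then F = 26 + x.
Edge–face incidences: 2E = 4·26 + 3·x = 104 + 3x.
Every vertex has degree 4, so 4V = 2E.
Euler: V − E + F = 2 ⇒ (2E)/4 − E + (26 + x) = 2.
Multiply by 8: 2·(2E) − 4·(2E) + 8·(26 + x) = 16, i.e. 208 + 8x − 2·(104 + 3x) = 16.
Collecting terms: 2x = 16, so x = 8.
Then 2E = 104 + 3·8 = 128, so E = 64, V = 2E/4 = 32, F = 26 + 8 = 34.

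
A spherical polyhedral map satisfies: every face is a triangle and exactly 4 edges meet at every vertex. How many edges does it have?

12

Each face has 3 edges and each edge borders two faces, so 2E = 3F.
Each vertex has degree 4, so 4V = 2E and hence V = 3F/4.
Euler: V − E + F = 2 ⇒ (3F/4) − (3F/2) + F = 2.
Multiply by 8: (6 − 12 + 8)F = 16, i.e. 2F = 16.
So F = 8, E = 3·8/2 = 12, V = 3·8/4 = 6.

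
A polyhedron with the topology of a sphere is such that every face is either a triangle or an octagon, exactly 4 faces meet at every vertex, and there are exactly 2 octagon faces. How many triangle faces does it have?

16

Let x be the number of triangles; then F = 2 + x.
Edge–face incidences: 2E = 8·2 + 3·x = 16 + 3x.
Every vertex has degree 4, so 4V = 2E.
Euler: V − E + F = 2 ⇒ (2E)/4 − E + (2 + x) = 2.
Multiply by 8: 2·(2E) − 4·(2E) + 8·(2 + x) = 16, i.e. 16 + 8x − 2·(16 + 3x) = 16.
Collecting terms: 2x − 16 = 16, so 2x = 32, so x = 16.
Then 2E = 16 + 3·16 = 64, so E = 32, V = 2E/4 = 16, F = 2 + 16 = 18.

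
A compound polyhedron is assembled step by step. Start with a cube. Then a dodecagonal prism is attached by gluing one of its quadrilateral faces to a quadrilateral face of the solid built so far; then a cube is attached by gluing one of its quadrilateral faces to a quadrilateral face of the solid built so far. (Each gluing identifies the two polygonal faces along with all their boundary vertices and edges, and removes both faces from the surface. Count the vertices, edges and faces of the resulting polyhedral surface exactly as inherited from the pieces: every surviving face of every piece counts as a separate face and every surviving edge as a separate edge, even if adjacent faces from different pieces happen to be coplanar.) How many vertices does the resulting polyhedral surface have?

32

A cube: V=8, E=12, F=6.
Attach a dodecagonal prism (V=24, E=36, F=14) along a 4-gon: merge 4 vertices and 4 edges, delete both glued faces → V=28, E=44, F=18.
Attach a cube (V=8, E=12, F=6) along a 4-gon: merge 4 vertices and 4 edges, delete both glued faces → V=32, E=52, F=22.
Check: V − E + F = 32 − 52 + 22 = 2.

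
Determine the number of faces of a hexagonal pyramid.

A pyramid on an n-gon base has one n-gon and n triangles: V = 6 + 1 = 7, E = 2·6 = 12, F = 6 + 1 = 7.

7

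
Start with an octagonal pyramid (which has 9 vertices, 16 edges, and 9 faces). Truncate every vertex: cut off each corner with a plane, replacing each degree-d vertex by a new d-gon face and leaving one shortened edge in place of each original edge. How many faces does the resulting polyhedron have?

Truncation replaces each original edge-end by a new vertex, so V′ = 2E = 32.
Each original edge survives, and each old vertex of degree d contributes d new edges; summing degrees gives Σd = 2E, so E′ = E + 2E = 3E = 48.
Each original face survives and each original vertex becomes one new face: F′ = F + V = 18.

18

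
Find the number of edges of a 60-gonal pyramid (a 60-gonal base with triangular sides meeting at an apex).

120

A pyramid on an n-gon base has one n-gon and n triangles: V = 60 + 1 = 61, E = 2·60 = 120, F = 60 + 1 = 61.
Check: V − E + F = 61 − 120 + 61 = 2.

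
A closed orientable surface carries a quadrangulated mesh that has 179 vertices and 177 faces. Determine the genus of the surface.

0

Every face is a square, so 2E = 4·177 = 708, giving E = 354.
χ = V − E + F = 179 − 354 + 177 = 2.
For a closed orientable surface χ = 2 − 2g, so g = (2 − (2))/2 = 0.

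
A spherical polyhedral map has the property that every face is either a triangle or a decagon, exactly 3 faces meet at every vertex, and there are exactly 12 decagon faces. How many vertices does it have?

60

Let x be the number of triangles; then F = 12 + x.
Edge–face incidences: 2E = 10·12 + 3·x = 120 + 3x.
Every vertex has degree 3, so 3V = 2E.
Euler: V − E + F = 2 ⇒ (2E)/3 − E + (12 + x) = 2.
Multiply by 6: 2·(2E) − 3·(2E) + 6·(12 + x) = 12, i.e. 72 + 6x − (120 + 3x) = 12.
Collecting terms: 3x − 48 = 12, so 3x = 60, so x = 20.
Then 2E = 120 + 3·20 = 180, so E = 90, V = 2E/3 = 60, F = 12 + 20 = 32.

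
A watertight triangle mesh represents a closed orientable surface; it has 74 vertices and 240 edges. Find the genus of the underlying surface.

Every face is a triangle and each edge borders two faces, so 3F = 2·240, giving F = 160.
χ = V − E + F = 74 − 240 + 160 = -6.
For a closed orientable surface χ = 2 − 2g, so g = (2 − (-6))/2 = 4.

4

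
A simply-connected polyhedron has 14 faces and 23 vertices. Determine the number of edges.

Here V − E + F = 2.
E = V + F − (2) = 23 + 14 − (2) = 35.

35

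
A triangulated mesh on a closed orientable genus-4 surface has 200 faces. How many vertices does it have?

94

χ = 2 − 2·4 = -6, and every face is a triangle so 3F = 2E.
E = 3·200/2 = 300. Then V = -6 + E − F = -6 + 300 − 200 = 94.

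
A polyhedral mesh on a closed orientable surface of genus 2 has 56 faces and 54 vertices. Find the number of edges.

112

For a closed orientable surface of genus 2, χ = 2 − 2·2 = -2.
E = V + F − (-2) = 54 + 56 − (-2) = 112.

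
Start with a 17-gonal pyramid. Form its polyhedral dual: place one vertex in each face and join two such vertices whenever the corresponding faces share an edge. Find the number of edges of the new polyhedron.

The base solid has V = 18, E = 34, F = 18.
The dual swaps V and F and preserves E: V′ = F = 18, E′ = E = 34, F′ = V = 18.

34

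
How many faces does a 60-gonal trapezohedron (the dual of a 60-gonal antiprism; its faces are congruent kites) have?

The n-trapezohedron (dual of the n-antiprism) has V = 2·60 + 2 = 122, E = 4·60 = 240, F = 2·60 = 120.

120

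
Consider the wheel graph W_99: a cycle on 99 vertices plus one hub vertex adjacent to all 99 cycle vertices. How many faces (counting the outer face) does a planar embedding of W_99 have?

W_99 has V = 99 + 1 = 100 vertices and E = 2·99 = 198 edges.
By Euler's formula F = 2 − V + E = 2 − 100 + 198 = 100.

100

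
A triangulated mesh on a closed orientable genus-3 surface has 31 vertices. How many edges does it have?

χ = 2 − 2·3 = -4, and every face is a triangle so 3F = 2E.
V − E + F = -4 with E = 3F/2 gives 31 − (3/2 − 1)·F = -4, so F = 70 and E = 105.

105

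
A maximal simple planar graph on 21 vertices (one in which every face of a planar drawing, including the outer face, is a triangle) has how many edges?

57

In a plane triangulation 3F = 2E and V − E + F = 2, so E = 3V − 6 = 3·21 − 6 = 57.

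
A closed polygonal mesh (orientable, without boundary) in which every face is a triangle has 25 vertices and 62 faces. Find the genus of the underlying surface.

4

Every face is a triangle, so 2E = 3·62 = 186, giving E = 93.
χ = V − E + F = 25 − 93 + 62 = -6.
For a closed orientable surface χ = 2 − 2g, so g = (2 − (-6))/2 = 4.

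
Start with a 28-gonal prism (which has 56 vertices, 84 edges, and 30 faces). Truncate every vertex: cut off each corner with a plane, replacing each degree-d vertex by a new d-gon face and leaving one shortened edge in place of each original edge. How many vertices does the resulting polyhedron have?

Truncation replaces each original edge-end by a new vertex, so V′ = 2E = 168.
Each original edge survives, and each old vertex of degree d contributes d new edges; summing degrees gives Σd = 2E, so E′ = E + 2E = 3E = 252.
Each original face survives and each original vertex becomes one new face: F′ = F + V = 86.

168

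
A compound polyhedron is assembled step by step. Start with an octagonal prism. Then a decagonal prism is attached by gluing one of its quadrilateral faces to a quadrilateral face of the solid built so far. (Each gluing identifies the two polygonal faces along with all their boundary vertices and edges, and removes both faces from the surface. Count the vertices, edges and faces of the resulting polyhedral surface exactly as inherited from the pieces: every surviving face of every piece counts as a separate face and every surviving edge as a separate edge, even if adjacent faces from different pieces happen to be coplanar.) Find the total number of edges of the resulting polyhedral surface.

50

An octagonal prism: V=16, E=24, F=10.
Attach a decagonal prism (V=20, E=30, F=12) along a 4-gon: merge 4 vertices and 4 edges, delete both glued faces → V=32, E=50, F=20.
Check: V − E + F = 32 − 50 + 20 = 2.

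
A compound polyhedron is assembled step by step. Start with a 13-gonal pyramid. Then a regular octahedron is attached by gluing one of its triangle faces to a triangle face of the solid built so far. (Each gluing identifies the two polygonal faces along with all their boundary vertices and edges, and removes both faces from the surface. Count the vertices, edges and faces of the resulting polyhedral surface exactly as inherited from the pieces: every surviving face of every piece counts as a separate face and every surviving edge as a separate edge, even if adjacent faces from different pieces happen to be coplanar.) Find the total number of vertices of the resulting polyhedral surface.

17

A 13-gonal pyramid: V=14, E=26, F=14.
Attach a regular octahedron (V=6, E=12, F=8) along a 3-gon: merge 3 vertices and 3 edges, delete both glued faces → V=17, E=35, F=20.
Check: V − E + F = 17 − 35 + 20 = 2.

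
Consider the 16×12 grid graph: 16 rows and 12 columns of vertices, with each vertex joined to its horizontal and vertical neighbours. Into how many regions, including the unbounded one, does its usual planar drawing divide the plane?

The grid has V = 16·12 = 192 vertices and E = 16·11 + 12·15 = 356 edges.
F = 2 − V + E = 2 − 192 + 356 = 166.

166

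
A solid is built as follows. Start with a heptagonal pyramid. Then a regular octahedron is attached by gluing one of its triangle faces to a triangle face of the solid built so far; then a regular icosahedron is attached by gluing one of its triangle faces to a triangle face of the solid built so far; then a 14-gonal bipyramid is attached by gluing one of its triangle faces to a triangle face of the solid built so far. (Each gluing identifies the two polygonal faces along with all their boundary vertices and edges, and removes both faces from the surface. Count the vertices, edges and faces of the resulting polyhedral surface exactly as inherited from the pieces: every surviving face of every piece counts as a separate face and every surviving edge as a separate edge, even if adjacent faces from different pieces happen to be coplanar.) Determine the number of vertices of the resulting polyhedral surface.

33

A heptagonal pyramid: V=8, E=14, F=8.
Attach a regular octahedron (V=6, E=12, F=8) along a 3-gon: merge 3 vertices and 3 edges, delete both glued faces → V=11, E=23, F=14.
Attach a regular icosahedron (V=12, E=30, F=20) along a 3-gon: merge 3 vertices and 3 edges, delete both glued faces → V=20, E=50, F=32.
Attach a 14-gonal bipyramid (V=16, E=42, F=28) along a 3-gon: merge 3 vertices and 3 edges, delete both glued faces → V=33, E=89, F=58.
Check: V − E + F = 33 − 89 + 58 = 2.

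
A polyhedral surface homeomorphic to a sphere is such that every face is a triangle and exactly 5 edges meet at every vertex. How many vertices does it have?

12

Each face has 3 edges and each edge borders two faces, so 2E = 3F.
Each vertex has degree 5, so 5V = 2E and hence V = 3F/5.
Euler: V − E + F = 2 ⇒ (3F/5) − (3F/2) + F = 2.
Multiply by 10: (6 − 15 + 10)F = 20, i.e. 1F = 20.
So F = 20, E = 3·20/2 = 30, V = 3·20/5 = 12.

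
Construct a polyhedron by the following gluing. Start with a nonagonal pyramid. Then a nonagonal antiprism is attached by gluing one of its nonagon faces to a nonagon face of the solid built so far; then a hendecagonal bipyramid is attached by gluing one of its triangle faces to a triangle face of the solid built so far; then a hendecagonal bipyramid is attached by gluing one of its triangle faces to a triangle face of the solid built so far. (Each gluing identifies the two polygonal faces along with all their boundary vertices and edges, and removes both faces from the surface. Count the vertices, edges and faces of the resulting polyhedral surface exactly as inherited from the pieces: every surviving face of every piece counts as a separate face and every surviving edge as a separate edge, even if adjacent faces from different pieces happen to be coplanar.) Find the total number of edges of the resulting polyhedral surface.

A nonagonal pyramid: V=10, E=18, F=10.
Attach a nonagonal antiprism (V=18, E=36, F=20) along a 9-gon: merge 9 vertices and 9 edges, delete both glued faces → V=19, E=45, F=28.
Attach a hendecagonal bipyramid (V=13, E=33, F=22) along a 3-gon: merge 3 vertices and 3 edges, delete both glued faces → V=29, E=75, F=48.
Attach a hendecagonal bipyramid (V=13, E=33, F=22) along a 3-gon: merge 3 vertices and 3 edges, delete both glued faces → V=39, E=105, F=68.
Check: V − E + F = 39 − 105 + 68 = 2.

105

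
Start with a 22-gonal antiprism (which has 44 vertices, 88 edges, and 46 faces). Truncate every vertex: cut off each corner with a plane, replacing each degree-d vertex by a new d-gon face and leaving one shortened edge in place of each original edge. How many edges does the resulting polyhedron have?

Truncation replaces each original edge-end by a new vertex, so V′ = 2E = 176.
Each original edge survives, and each old vertex of degree d contributes d new edges; summing degrees gives Σd = 2E, so E′ = E + 2E = 3E = 264.
Each original face survives and each original vertex becomes one new face: F′ = F + V = 90.

264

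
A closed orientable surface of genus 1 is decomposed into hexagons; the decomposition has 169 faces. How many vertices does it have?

χ = 2 − 2·1 = 0, and every face is a hexagon so 6F = 2E.
E = 6·169/2 = 507. Then V = 0 + E − F = 0 + 507 − 169 = 338.

338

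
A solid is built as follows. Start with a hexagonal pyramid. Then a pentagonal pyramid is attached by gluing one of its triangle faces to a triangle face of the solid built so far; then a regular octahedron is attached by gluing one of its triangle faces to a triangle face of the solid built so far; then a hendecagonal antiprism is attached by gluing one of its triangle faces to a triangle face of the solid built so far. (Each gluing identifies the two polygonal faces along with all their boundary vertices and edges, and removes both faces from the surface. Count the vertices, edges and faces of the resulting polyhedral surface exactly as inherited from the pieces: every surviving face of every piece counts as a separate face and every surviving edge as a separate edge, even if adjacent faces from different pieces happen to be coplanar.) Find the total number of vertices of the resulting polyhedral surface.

32

A hexagonal pyramid: V=7, E=12, F=7.
Attach a pentagonal pyramid (V=6, E=10, F=6) along a 3-gon: merge 3 vertices and 3 edges, delete both glued faces → V=10, E=19, F=11.
Attach a regular octahedron (V=6, E=12, F=8) along a 3-gon: merge 3 vertices and 3 edges, delete both glued faces → V=13, E=28, F=17.
Attach a hendecagonal antiprism (V=22, E=44, F=24) along a 3-gon: merge 3 vertices and 3 edges, delete both glued faces → V=32, E=69, F=39.
Check: V − E + F = 32 − 69 + 39 = 2.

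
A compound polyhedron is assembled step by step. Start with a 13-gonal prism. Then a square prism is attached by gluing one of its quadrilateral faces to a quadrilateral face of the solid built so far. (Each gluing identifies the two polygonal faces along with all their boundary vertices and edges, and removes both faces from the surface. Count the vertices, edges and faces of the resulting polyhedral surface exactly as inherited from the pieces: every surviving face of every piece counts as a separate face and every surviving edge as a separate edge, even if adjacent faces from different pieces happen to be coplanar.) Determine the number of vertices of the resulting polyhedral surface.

30

A 13-gonal prism: V=26, E=39, F=15.
Attach a square prism (V=8, E=12, F=6) along a 4-gon: merge 4 vertices and 4 edges, delete both glued faces → V=30, E=47, F=19.
Check: V − E + F = 30 − 47 + 19 = 2.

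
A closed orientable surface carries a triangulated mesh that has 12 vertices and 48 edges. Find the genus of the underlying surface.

3

Every face is a triangle and each edge borders two faces, so 3F = 2·48, giving F = 32.
χ = V − E + F = 12 − 48 + 32 = -4.
For a closed orientable surface χ = 2 − 2g, so g = (2 − (-4))/2 = 3.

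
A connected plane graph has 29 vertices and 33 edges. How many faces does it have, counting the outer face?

6

Euler's formula for a connected plane graph: V − E + F = 2, so F = 2 − 29 + 33 = 6.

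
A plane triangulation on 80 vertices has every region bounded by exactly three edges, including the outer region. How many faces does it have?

156

In a plane triangulation 3F = 2E and V − E + F = 2, so F = 2V − 4 = 2·80 − 4 = 156.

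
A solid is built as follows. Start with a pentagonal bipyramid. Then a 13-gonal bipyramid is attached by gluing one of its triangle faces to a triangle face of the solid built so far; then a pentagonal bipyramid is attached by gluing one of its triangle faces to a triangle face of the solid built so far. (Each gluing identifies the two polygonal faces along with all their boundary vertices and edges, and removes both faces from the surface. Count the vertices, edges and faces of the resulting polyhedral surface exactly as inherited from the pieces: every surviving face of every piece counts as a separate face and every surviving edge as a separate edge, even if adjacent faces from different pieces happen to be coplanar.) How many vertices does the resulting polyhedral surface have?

23

A pentagonal bipyramid: V=7, E=15, F=10.
Attach a 13-gonal bipyramid (V=15, E=39, F=26) along a 3-gon: merge 3 vertices and 3 edges, delete both glued faces → V=19, E=51, F=34.
Attach a pentagonal bipyramid (V=7, E=15, F=10) along a 3-gon: merge 3 vertices and 3 edges, delete both glued faces → V=23, E=63, F=42.
Check: V − E + F = 23 − 63 + 42 = 2.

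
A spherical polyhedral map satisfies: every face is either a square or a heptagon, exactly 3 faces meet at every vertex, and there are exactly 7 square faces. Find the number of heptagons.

2

Let x be the number of heptagons; then F = 7 + x.
Edge–face incidences: 2E = 4·7 + 7·x = 28 + 7x.
Every vertex has degree 3, so 3V = 2E.
Euler: V − E + F = 2 ⇒ (2E)/3 − E + (7 + x) = 2.
Multiply by 6: 2·(2E) − 3·(2E) + 6·(7 + x) = 12, i.e. 42 + 6x − (28 + 7x) = 12.
Collecting terms: −x + 14 = 12, so −x = −2, so x = 2.
Then 2E = 28 + 7·2 = 42, so E = 21, V = 2E/3 = 14, F = 7 + 2 = 9.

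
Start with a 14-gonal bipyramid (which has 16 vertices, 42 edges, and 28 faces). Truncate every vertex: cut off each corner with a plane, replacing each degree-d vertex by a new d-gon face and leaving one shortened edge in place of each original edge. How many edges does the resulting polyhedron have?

Truncation replaces each original edge-end by a new vertex, so V′ = 2E = 84.
Each original edge survives, and each old vertex of degree d contributes d new edges; summing degrees gives Σd = 2E, so E′ = E + 2E = 3E = 126.
Each original face survives and each original vertex becomes one new face: F′ = F + V = 44.

126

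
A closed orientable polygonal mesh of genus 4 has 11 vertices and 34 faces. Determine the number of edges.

For a closed orientable surface of genus 4, χ = 2 − 2·4 = -6.
E = V + F − (-6) = 11 + 34 − (-6) = 51.

51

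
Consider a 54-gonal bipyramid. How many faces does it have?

108

A bipyramid over an n-gon has 2n triangular faces and n + 2 vertices: V = 54 + 2 = 56, E = 3·54 = 162, F = 2·54 = 108.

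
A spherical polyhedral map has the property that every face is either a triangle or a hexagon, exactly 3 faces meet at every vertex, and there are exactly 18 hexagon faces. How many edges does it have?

Let x be the number of triangles; then F = 18 + x.
Edge–face incidences: 2E = 6·18 + 3·x = 108 + 3x.
Every vertex has degree 3, so 3V = 2E.
Euler: V − E + F = 2 ⇒ (2E)/3 − E + (18 + x) = 2.
Multiply by 6: 2·(2E) − 3·(2E) + 6·(18 + x) = 12, i.e. 108 + 6x − (108 + 3x) = 12.
Collecting terms: 3x = 12, so x = 4.
Then 2E = 108 + 3·4 = 120, so E = 60, V = 2E/3 = 40, F = 18 + 4 = 22.

60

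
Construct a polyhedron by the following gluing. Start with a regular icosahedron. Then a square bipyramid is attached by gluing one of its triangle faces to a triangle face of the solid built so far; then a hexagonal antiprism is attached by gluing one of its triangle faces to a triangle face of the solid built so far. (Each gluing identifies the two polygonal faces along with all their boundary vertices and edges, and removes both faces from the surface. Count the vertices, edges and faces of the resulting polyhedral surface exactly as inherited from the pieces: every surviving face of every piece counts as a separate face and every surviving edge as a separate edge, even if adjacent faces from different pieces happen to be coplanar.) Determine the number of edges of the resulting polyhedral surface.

A regular icosahedron: V=12, E=30, F=20.
Attach a square bipyramid (V=6, E=12, F=8) along a 3-gon: merge 3 vertices and 3 edges, delete both glued faces → V=15, E=39, F=26.
Attach a hexagonal antiprism (V=12, E=24, F=14) along a 3-gon: merge 3 vertices and 3 edges, delete both glued faces → V=24, E=60, F=38.
Check: V − E + F = 24 − 60 + 38 = 2.

60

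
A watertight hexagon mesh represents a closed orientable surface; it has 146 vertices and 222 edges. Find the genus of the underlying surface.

Every face is a hexagon and each edge borders two faces, so 6F = 2·222, giving F = 74.
χ = V − E + F = 146 − 222 + 74 = -2.
For a closed orientable surface χ = 2 − 2g, so g = (2 − (-2))/2 = 2.

2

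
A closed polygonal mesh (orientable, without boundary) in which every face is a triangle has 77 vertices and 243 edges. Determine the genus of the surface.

3

Every face is a triangle and each edge borders two faces, so 3F = 2·243, giving F = 162.
χ = V − E + F = 77 − 243 + 162 = -4.
For a closed orientable surface χ = 2 − 2g, so g = (2 − (-4))/2 = 3.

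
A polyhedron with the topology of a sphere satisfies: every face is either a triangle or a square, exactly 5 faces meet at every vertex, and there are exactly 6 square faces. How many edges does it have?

Let x be the number of triangles; then F = 6 + x.
Edge–face incidences: 2E = 4·6 + 3·x = 24 + 3x.
Every vertex has degree 5, so 5V = 2E.
Euler: V − E + F = 2 ⇒ (2E)/5 − E + (6 + x) = 2.
Multiply by 10: 2·(2E) − 5·(2E) + 10·(6 + x) = 20, i.e. 60 + 10x − 3·(24 + 3x) = 20.
Collecting terms: x − 12 = 20, so x = 32.
Then 2E = 24 + 3·32 = 120, so E = 60, V = 2E/5 = 24, F = 6 + 32 = 38.

60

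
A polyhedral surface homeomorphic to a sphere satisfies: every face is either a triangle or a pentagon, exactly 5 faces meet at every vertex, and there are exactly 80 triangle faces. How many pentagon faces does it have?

Let x be the number of pentagons; then F = 80 + x.
Edge–face incidences: 2E = 3·80 + 5·x = 240 + 5x.
Every vertex has degree 5, so 5V = 2E.
Euler: V − E + F = 2 ⇒ (2E)/5 − E + (80 + x) = 2.
Multiply by 10: 2·(2E) − 5·(2E) + 10·(80 + x) = 20, i.e. 800 + 10x − 3·(240 + 5x) = 20.
Collecting terms: −5x + 80 = 20, so −5x = −60, so x = 12.
Then 2E = 240 + 5·12 = 300, so E = 150, V = 2E/5 = 60, F = 80 + 12 = 92.

12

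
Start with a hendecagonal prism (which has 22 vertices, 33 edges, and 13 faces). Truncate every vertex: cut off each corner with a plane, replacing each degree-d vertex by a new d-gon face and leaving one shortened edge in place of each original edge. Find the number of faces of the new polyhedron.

Truncation replaces each original edge-end by a new vertex, so V′ = 2E = 66.
Each original edge survives, and each old vertex of degree d contributes d new edges; summing degrees gives Σd = 2E, so E′ = E + 2E = 3E = 99.
Each original face survives and each original vertex becomes one new face: F′ = F + V = 35.

35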